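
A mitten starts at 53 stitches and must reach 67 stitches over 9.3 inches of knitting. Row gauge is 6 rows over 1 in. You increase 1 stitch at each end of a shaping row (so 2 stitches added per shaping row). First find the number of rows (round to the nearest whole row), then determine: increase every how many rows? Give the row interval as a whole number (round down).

Increase every 8th row.

Rows = 9.3 × 6 = 55.8 → 56 rows.
Stitches to add: 14 → 7 shaping rows (at 2 st each).
56 / 7 = 8.00 → every 8 rows.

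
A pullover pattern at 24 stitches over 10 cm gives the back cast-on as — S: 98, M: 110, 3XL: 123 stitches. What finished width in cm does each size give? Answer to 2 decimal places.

24/10 = 2.4 sts per cm.
S: 98 / 2.4 = 40.833 → 40.83 cm.
M: 110 / 2.4 = 45.833 → 45.83 cm.
3XL: 123 / 2.4 = 51.250 → 51.25 cm.

S 40.83 cm; M 45.83 cm; 3XL 51.25 cm.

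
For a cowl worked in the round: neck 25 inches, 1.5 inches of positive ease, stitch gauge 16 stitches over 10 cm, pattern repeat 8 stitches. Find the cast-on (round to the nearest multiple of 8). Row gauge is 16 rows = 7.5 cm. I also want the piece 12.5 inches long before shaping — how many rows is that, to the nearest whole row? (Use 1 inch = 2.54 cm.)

Cast on 104 stitches; work 68 rows.

Finished = 25 + 1.5 = 26.5 inches.
26.5 inches × 2.54 = 67.31 cm.
16/10 = 1.6 sts per cm; 67.31 × 1.6 = 107.70 sts.
Nearest multiple of 8 → 104.
12.5 inches = 31.75 cm; × 2.133 = 67.73 → 68 rows.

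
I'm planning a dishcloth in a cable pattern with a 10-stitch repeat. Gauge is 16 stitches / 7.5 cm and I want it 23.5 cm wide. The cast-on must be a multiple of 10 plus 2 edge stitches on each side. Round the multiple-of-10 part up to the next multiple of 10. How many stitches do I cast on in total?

54 stitches.

16 / 7.5 = 2.133 sts per cm.
23.5 × 2.133 = 50.13 sts.
Less 4 edge sts → 46.13 for the repeat.
Next multiple of 10: 50.
Add back 4 edge sts → 54.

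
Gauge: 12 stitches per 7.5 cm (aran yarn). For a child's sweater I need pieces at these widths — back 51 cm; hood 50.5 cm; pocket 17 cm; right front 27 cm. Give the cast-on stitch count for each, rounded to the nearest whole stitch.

back 82; hood 81; pocket 27; right front 43.

Rate = 12/7.5 = 1.6 sts per cm.
back: 51 × 1.6 = 81.60 → 82.
hood: 50.5 × 1.6 = 80.80 → 81.
pocket: 17 × 1.6 = 27.20 → 27.
right front: 27 × 1.6 = 43.20 → 43.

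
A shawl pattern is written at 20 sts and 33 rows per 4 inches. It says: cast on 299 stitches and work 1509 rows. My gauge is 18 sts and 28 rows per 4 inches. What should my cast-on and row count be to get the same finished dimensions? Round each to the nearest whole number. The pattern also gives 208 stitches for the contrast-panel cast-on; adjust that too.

Cast on 269 stitches; work 1280 rows; contrast-panel cast-on 187 stitches.

Stitches: 299 × 18/20 = 269.10 → 269.
Rows: 1509 × 28/33 = 1280.36 → 1280.
contrast-panel cast-on: 208 × 18/20 = 187.20 → 187.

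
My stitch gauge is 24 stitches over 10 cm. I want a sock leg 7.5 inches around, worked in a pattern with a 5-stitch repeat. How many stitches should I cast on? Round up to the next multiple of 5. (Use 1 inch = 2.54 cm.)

Cast on 50 stitches.

7.5 in = 7.5 × 2.54 = 19.05 cm.
24 / 10 = 2.4 sts/cm.
19.05 × 2.4 = 45.72 sts.
→ 50.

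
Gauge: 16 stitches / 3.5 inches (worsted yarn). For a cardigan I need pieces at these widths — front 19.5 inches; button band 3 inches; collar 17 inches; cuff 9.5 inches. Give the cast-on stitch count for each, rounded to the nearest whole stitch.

front 89; button band 14; collar 78; cuff 43.

Rate = 16/3.5 = 4.571 sts per in.
front: 19.5 × 4.571 = 89.14 → 89.
button band: 3 × 4.571 = 13.71 → 14.
collar: 17 × 4.571 = 77.71 → 78.
cuff: 9.5 × 4.571 = 43.43 → 43.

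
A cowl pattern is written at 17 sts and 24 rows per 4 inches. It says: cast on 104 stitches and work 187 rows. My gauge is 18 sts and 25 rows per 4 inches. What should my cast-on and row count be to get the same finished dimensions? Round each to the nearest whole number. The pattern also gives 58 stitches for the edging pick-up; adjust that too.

Cast on 110 stitches; work 195 rows; edging pick-up 61 stitches.

Stitches: 104 × 18/17 = 110.12 → 110.
Rows: 187 × 25/24 = 194.79 → 195.
edging pick-up: 58 × 18/17 = 61.41 → 61.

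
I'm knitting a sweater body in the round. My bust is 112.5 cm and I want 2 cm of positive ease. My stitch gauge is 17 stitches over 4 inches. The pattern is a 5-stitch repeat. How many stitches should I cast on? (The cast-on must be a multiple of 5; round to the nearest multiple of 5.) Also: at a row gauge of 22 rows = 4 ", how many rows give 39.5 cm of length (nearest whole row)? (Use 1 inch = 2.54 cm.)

Finished = 112.5 + 2 = 114.5 cm.
114.5 cm × 1/2.54 = 45.08 inches.
17/4 = 4.25 sts per in; 45.08 × 4.25 = 191.58 sts.
Nearest multiple of 5 → 190.
39.5 cm = 15.55 inches; × 5.5 = 85.53 → 86 rows.

Cast on 190 stitches; work 86 rows.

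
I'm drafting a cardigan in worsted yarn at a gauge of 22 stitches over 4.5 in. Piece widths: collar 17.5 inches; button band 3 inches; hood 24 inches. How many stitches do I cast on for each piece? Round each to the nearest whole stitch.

Rate = 22/4.5 = 4.889 sts per in.
collar: 17.5 × 4.889 = 85.56 → 86.
button band: 3 × 4.889 = 14.67 → 15.
hood: 24 × 4.889 = 117.33 → 117.

collar 86; button band 15; hood 117.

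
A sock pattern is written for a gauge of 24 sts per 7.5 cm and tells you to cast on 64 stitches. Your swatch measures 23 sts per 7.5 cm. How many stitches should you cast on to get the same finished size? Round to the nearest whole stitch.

Scale factor = 23 / 24 = 0.958.
64 × 23 / 24 = 61.33 sts.
→ 61 sts.

Cast on 61 stitches.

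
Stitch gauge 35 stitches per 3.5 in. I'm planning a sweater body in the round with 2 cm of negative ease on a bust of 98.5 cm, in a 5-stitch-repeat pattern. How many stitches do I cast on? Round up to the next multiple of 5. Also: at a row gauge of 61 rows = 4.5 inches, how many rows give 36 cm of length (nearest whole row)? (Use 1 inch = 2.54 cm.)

Finished = 98.5 − 2 = 96.5 cm.
96.5 cm × 1/2.54 = 37.99 inches.
35/3.5 = 10 sts per in; 37.99 × 10 = 379.92 sts.
Next multiple of 5 → 380.
36 cm = 14.17 inches; × 13.556 = 192.13 → 192 rows.

Cast on 380 stitches; work 192 rows.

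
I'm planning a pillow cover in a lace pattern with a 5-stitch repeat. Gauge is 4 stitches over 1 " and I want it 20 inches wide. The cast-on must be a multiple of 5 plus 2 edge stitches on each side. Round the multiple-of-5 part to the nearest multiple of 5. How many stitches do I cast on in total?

4 / 1 = 4 sts per inch.
20 × 4 = 80.00 sts.
Less 4 edge sts → 76.00 for the repeat.
Nearest multiple of 5: 75.
Add back 4 edge sts → 79.

CO 79 sts.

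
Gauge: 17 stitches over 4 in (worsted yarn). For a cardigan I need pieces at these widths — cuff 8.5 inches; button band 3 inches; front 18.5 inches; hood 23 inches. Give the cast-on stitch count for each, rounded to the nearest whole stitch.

Rate = 17/4 = 4.25 sts per in.
cuff: 8.5 × 4.25 = 36.12 → 36.
button band: 3 × 4.25 = 12.75 → 13.
front: 18.5 × 4.25 = 78.62 → 79.
hood: 23 × 4.25 = 97.75 → 98.

cuff 36; button band 13; front 79; hood 98.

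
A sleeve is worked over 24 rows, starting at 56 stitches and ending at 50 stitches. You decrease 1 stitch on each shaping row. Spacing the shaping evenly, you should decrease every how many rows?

Decrease every 4th row.

Stitches to remove: |50 − 56| = 6.
Shaping rows needed: 6 / 1 = 6.
24 rows / 6 = every 4 rows.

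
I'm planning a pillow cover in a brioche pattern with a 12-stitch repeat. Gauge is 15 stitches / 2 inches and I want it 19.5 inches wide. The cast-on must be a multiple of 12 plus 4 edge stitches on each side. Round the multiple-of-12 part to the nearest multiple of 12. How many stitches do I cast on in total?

CO 152 sts.

15 / 2 = 7.5 sts per inch.
19.5 × 7.5 = 146.25 sts.
Less 8 edge sts → 138.25 for the repeat.
Nearest multiple of 12: 144.
Add back 8 edge sts → 152.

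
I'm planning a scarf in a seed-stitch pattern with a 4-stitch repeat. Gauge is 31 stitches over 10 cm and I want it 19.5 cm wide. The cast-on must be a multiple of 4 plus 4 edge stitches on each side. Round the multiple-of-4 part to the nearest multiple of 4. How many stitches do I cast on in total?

CO 60 sts.

31 / 10 = 3.1 sts per cm.
19.5 × 3.1 = 60.45 sts.
Less 8 edge sts → 52.45 for the repeat.
Nearest multiple of 4: 52.
Add back 8 edge sts → 60.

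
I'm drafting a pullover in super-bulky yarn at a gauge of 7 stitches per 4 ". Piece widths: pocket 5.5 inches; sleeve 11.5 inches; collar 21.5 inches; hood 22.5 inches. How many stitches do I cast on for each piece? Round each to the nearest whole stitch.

pocket 10; sleeve 20; collar 38; hood 39.

Rate = 7/4 = 1.75 sts per in.
pocket: 5.5 × 1.75 = 9.62 → 10.
sleeve: 11.5 × 1.75 = 20.12 → 20.
collar: 21.5 × 1.75 = 37.62 → 38.
hood: 22.5 × 1.75 = 39.38 → 39.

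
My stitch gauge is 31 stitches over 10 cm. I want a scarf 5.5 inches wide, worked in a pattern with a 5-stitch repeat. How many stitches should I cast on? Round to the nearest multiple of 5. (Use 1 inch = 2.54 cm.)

5.5 in = 5.5 × 2.54 = 13.97 cm.
31 / 10 = 3.1 sts/cm.
13.97 × 3.1 = 43.31 sts.
→ 45.

Cast on 45 stitches.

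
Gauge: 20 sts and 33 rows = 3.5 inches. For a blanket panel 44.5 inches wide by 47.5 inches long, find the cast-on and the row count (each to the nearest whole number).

Cast on 254 stitches and work 448 rows.

Stitch gauge = 20/3.5 = 5.714 sts/in; 44.5 × 5.714 = 254.29 → 254 sts.
Row gauge = 33/3.5 = 9.429 rows/in; 47.5 × 9.429 = 447.86 → 448 rows.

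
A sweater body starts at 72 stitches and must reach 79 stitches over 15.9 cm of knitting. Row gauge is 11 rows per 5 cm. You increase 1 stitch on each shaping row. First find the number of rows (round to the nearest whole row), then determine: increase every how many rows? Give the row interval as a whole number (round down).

Increase every 5th row.

Rows = 15.9 × 2.2 = 35.0 → 35 rows.
Stitches to add: 7 → 7 shaping rows (at 1 st each).
35 / 7 = 5.00 → every 5 rows.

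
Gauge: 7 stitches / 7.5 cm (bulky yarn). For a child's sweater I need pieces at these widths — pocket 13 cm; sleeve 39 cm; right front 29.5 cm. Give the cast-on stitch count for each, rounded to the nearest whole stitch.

Rate = 7/7.5 = 0.933 sts per cm.
pocket: 13 × 0.933 = 12.13 → 12.
sleeve: 39 × 0.933 = 36.40 → 36.
right front: 29.5 × 0.933 = 27.53 → 28.

pocket 12; sleeve 36; right front 28.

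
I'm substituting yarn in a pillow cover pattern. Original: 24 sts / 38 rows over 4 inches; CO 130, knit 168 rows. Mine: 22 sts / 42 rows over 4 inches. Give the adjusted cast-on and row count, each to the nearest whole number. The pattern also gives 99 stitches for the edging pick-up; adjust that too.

Stitches: 130 × 22/24 = 119.17 → 119.
Rows: 168 × 42/38 = 185.68 → 186.
edging pick-up: 99 × 22/24 = 90.75 → 91.

Cast on 119 stitches; work 186 rows; edging pick-up 91 stitches.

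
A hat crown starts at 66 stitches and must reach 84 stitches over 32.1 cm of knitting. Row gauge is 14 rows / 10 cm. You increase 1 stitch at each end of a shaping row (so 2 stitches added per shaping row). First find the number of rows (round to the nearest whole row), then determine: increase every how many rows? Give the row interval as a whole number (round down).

Increase every 5th row.

Rows = 32.1 × 1.4 = 44.9 → 45 rows.
Stitches to add: 18 → 9 shaping rows (at 2 st each).
45 / 9 = 5.00 → every 5 rows.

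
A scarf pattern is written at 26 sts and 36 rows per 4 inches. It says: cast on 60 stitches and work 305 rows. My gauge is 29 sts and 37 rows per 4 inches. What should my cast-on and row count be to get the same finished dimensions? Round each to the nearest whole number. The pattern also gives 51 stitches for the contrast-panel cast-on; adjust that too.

Cast on 67 stitches; work 313 rows; contrast-panel cast-on 57 stitches.

Stitches: 60 × 29/26 = 66.92 → 67.
Rows: 305 × 37/36 = 313.47 → 313.
contrast-panel cast-on: 51 × 29/26 = 56.88 → 57.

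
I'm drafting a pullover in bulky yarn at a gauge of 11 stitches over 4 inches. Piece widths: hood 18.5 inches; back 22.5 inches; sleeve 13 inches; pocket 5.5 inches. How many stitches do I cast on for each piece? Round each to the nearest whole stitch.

hood 51; back 62; sleeve 36; pocket 15.

Rate = 11/4 = 2.75 sts per in.
hood: 18.5 × 2.75 = 50.88 → 51.
back: 22.5 × 2.75 = 61.88 → 62.
sleeve: 13 × 2.75 = 35.75 → 36.
pocket: 5.5 × 2.75 = 15.12 → 15.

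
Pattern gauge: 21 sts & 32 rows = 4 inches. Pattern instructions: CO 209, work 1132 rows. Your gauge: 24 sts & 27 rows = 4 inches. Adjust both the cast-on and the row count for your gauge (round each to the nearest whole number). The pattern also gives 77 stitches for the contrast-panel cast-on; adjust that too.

Cast on 239 stitches; work 955 rows; contrast-panel cast-on 88 stitches.

Stitches: 209 × 24/21 = 238.86 → 239.
Rows: 1132 × 27/32 = 955.12 → 955.
contrast-panel cast-on: 77 × 24/21 = 88.00 → 88.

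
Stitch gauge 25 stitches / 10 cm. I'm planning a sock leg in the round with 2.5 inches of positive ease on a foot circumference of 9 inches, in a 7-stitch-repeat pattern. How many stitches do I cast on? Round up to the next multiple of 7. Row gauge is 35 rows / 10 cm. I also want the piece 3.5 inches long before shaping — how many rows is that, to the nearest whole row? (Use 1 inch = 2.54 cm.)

Finished = 9 + 2.5 = 11.5 inches.
11.5 inches × 2.54 = 29.21 cm.
25/10 = 2.5 sts per cm; 29.21 × 2.5 = 73.03 sts.
Next multiple of 7 → 77.
3.5 inches = 8.89 cm; × 3.5 = 31.11 → 31 rows.

Cast on 77 stitches; work 31 rows.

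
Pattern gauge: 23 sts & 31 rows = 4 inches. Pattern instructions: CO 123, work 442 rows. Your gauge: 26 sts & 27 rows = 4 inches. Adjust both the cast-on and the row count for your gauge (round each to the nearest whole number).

Cast on 139 stitches; work 385 rows.

Stitches: 123 × 26/23 = 139.04 → 139.
Rows: 442 × 27/31 = 384.97 → 385.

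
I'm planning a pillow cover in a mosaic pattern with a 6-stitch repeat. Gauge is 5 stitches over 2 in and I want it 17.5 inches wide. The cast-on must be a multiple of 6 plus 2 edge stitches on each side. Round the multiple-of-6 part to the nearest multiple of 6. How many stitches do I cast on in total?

5 / 2 = 2.5 sts per inch.
17.5 × 2.5 = 43.75 sts.
Less 4 edge sts → 39.75 for the repeat.
Nearest multiple of 6: 42.
Add back 4 edge sts → 46.

CO 46 sts.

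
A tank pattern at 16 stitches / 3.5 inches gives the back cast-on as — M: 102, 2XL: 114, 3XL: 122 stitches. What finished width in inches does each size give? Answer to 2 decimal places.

16/3.5 = 4.571 sts per in.
M: 102 / 4.571 = 22.312 → 22.31 in.
2XL: 114 / 4.571 = 24.938 → 24.94 in.
3XL: 122 / 4.571 = 26.688 → 26.69 in.

M 22.31 inches; 2XL 24.94 inches; 3XL 26.69 inches.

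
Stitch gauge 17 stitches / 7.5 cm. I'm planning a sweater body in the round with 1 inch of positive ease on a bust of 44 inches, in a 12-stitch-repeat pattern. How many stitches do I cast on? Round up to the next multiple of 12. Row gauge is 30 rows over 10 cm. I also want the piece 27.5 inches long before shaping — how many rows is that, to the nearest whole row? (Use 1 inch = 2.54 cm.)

Finished = 44 + 1 = 45 inches.
45 inches × 2.54 = 114.30 cm.
17/7.5 = 2.267 sts per cm; 114.30 × 2.267 = 259.08 sts.
Next multiple of 12 → 264.
27.5 inches = 69.85 cm; × 3 = 209.55 → 210 rows.

Cast on 264 stitches; work 210 rows.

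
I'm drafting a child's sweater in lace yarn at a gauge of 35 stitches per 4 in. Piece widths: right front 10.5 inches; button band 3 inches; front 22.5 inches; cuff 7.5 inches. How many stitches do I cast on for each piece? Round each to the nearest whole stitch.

Rate = 35/4 = 8.75 sts per in.
right front: 10.5 × 8.75 = 91.88 → 92.
button band: 3 × 8.75 = 26.25 → 26.
front: 22.5 × 8.75 = 196.88 → 197.
cuff: 7.5 × 8.75 = 65.62 → 66.

right front 92; button band 26; front 197; cuff 66.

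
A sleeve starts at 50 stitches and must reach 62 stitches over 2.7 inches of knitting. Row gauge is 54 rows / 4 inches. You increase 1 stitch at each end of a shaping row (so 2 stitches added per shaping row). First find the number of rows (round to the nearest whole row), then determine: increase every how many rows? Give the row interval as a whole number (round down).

Increase every 6th row.

Rows = 2.7 × 13.5 = 36.5 → 36 rows.
Stitches to add: 12 → 6 shaping rows (at 2 st each).
36 / 6 = 6.00 → every 6 rows.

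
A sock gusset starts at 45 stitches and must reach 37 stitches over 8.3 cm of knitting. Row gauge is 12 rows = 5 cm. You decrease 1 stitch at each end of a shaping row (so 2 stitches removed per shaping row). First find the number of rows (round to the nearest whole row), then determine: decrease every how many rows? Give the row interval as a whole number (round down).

Rows = 8.3 × 2.4 = 19.9 → 20 rows.
Stitches to remove: 8 → 4 shaping rows (at 2 st each).
20 / 4 = 5.00 → every 5 rows.

Decrease every 5th row.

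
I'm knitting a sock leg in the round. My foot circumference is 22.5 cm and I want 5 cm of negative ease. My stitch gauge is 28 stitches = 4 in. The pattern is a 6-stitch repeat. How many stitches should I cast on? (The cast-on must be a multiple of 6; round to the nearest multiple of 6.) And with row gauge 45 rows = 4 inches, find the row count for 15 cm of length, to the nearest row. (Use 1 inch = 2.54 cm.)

Cast on 48 stitches; work 66 rows.

Finished = 22.5 − 5 = 17.5 cm.
17.5 cm × 1/2.54 = 6.89 inches.
28/4 = 7 sts per in; 6.89 × 7 = 48.23 sts.
Nearest multiple of 6 → 48.
15 cm = 5.91 inches; × 11.25 = 66.44 → 66 rows.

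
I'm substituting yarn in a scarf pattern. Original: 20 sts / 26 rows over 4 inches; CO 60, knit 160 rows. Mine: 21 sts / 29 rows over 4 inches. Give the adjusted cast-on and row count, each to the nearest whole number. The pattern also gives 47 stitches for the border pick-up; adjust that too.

Stitches: 60 × 21/20 = 63.00 → 63.
Rows: 160 × 29/26 = 178.46 → 178.
border pick-up: 47 × 21/20 = 49.35 → 49.

Cast on 63 stitches; work 178 rows; border pick-up 49 stitches.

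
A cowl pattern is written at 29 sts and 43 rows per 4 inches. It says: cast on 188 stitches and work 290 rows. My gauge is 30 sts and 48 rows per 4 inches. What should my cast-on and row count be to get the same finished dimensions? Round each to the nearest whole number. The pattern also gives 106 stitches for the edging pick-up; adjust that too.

Cast on 194 stitches; work 324 rows; edging pick-up 110 stitches.

Stitches: 188 × 30/29 = 194.48 → 194.
Rows: 290 × 48/43 = 323.72 → 324.
edging pick-up: 106 × 30/29 = 109.66 → 110.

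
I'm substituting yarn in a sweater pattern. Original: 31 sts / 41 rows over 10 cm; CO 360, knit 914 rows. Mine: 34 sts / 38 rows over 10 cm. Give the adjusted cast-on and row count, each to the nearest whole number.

Stitches: 360 × 34/31 = 394.84 → 395.
Rows: 914 × 38/41 = 847.12 → 847.

Cast on 395 stitches; work 847 rows.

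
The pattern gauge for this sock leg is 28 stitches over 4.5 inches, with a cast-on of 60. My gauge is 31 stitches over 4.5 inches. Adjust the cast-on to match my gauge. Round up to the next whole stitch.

Scale factor = 31 / 28 = 1.107.
60 × 31 / 28 = 66.43 sts.
→ 67 sts.

CO 67 sts.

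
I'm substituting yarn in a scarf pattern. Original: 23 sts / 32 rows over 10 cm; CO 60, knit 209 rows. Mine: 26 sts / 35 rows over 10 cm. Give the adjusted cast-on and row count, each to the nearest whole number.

Cast on 68 stitches; work 229 rows.

Stitches: 60 × 26/23 = 67.83 → 68.
Rows: 209 × 35/32 = 228.59 → 229.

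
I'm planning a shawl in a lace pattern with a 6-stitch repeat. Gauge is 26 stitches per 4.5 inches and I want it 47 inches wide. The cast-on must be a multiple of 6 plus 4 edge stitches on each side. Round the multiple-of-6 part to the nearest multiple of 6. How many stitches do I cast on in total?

CO 272 sts.

26 / 4.5 = 5.778 sts per inch.
47 × 5.778 = 271.56 sts.
Less 8 edge sts → 263.56 for the repeat.
Nearest multiple of 6: 264.
Add back 8 edge sts → 272.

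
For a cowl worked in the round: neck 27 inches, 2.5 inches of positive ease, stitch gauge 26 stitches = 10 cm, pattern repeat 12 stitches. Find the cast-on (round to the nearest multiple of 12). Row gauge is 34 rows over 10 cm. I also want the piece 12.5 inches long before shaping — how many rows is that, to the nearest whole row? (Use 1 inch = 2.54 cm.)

Cast on 192 stitches; work 108 rows.

Finished = 27 + 2.5 = 29.5 inches.
29.5 inches × 2.54 = 74.93 cm.
26/10 = 2.6 sts per cm; 74.93 × 2.6 = 194.82 sts.
Nearest multiple of 12 → 192.
12.5 inches = 31.75 cm; × 3.4 = 107.95 → 108 rows.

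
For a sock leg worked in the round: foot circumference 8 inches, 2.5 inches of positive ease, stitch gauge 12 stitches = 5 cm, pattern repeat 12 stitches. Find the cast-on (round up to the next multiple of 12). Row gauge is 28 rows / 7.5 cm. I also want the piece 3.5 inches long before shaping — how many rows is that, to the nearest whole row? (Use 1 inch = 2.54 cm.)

Cast on 72 stitches; work 33 rows.

Finished = 8 + 2.5 = 10.5 inches.
10.5 inches × 2.54 = 26.67 cm.
12/5 = 2.4 sts per cm; 26.67 × 2.4 = 64.01 sts.
Next multiple of 12 → 72.
3.5 inches = 8.89 cm; × 3.733 = 33.19 → 33 rows.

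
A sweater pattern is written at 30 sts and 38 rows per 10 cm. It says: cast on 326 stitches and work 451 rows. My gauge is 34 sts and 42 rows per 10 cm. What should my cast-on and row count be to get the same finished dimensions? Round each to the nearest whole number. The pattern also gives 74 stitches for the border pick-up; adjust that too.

Stitches: 326 × 34/30 = 369.47 → 369.
Rows: 451 × 42/38 = 498.47 → 498.
border pick-up: 74 × 34/30 = 83.87 → 84.

Cast on 369 stitches; work 498 rows; border pick-up 84 stitches.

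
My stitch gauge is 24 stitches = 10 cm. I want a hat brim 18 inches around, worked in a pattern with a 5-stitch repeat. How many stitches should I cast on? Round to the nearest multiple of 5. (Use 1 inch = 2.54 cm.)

18 in = 18 × 2.54 = 45.72 cm.
24 / 10 = 2.4 sts/cm.
45.72 × 2.4 = 109.73 sts.
→ 110.

110 stitches.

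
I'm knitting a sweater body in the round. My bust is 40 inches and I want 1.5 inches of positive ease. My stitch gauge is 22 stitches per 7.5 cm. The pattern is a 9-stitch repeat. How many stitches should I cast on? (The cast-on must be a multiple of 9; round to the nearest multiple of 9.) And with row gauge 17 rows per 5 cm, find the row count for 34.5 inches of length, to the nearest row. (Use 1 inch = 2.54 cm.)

Cast on 306 stitches; work 298 rows.

Finished = 40 + 1.5 = 41.5 inches.
41.5 inches × 2.54 = 105.41 cm.
22/7.5 = 2.933 sts per cm; 105.41 × 2.933 = 309.20 sts.
Nearest multiple of 9 → 306.
34.5 inches = 87.63 cm; × 3.4 = 297.94 → 298 rows.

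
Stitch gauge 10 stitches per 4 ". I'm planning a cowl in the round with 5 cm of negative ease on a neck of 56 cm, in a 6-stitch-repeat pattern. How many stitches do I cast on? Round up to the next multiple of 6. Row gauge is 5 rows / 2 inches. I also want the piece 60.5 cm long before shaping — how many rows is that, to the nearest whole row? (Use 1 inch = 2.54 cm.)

Cast on 54 stitches; work 60 rows.

Finished = 56 − 5 = 51 cm.
51 cm × 1/2.54 = 20.08 inches.
10/4 = 2.5 sts per in; 20.08 × 2.5 = 50.20 sts.
Next multiple of 6 → 54.
60.5 cm = 23.82 inches; × 2.5 = 59.55 → 60 rows.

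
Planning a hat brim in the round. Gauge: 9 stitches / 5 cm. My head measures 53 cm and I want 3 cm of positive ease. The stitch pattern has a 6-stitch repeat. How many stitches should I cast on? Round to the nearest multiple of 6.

CO 102 sts.

Finished = 53 + 3 = 56 cm.
9 / 5 = 1.8 sts/cm.
56 × 1.8 = 100.80 sts.
Nearest multiple of 6: 102.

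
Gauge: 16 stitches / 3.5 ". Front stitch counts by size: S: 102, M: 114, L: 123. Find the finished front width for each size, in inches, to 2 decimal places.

S 22.31 inches; M 24.94 inches; L 26.91 inches.

16/3.5 = 4.571 sts per in.
S: 102 / 4.571 = 22.312 → 22.31 in.
M: 114 / 4.571 = 24.938 → 24.94 in.
L: 123 / 4.571 = 26.906 → 26.91 in.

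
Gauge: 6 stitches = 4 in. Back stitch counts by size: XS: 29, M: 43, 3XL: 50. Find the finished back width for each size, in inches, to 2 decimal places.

XS 19.33 inches; M 28.67 inches; 3XL 33.33 inches.

6/4 = 1.5 sts per in.
XS: 29 / 1.5 = 19.333 → 19.33 in.
M: 43 / 1.5 = 28.667 → 28.67 in.
3XL: 50 / 1.5 = 33.333 → 33.33 in.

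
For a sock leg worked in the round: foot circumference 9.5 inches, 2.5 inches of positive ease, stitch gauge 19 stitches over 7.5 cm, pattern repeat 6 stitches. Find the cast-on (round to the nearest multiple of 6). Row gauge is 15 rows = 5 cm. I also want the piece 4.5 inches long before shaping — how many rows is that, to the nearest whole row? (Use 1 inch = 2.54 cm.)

Cast on 78 stitches; work 34 rows.

Finished = 9.5 + 2.5 = 12 inches.
12 inches × 2.54 = 30.48 cm.
19/7.5 = 2.533 sts per cm; 30.48 × 2.533 = 77.22 sts.
Nearest multiple of 6 → 78.
4.5 inches = 11.43 cm; × 3 = 34.29 → 34 rows.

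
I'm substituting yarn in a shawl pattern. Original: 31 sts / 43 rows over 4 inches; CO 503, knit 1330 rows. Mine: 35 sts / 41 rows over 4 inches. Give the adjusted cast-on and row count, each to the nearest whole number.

Cast on 568 stitches; work 1268 rows.

Stitches: 503 × 35/31 = 567.90 → 568.
Rows: 1330 × 41/43 = 1268.14 → 1268.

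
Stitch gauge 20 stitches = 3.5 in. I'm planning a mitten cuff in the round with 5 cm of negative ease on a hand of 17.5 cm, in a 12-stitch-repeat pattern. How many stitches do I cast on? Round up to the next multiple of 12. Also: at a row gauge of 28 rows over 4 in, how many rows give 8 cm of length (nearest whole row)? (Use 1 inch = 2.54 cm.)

Cast on 36 stitches; work 22 rows.

Finished = 17.5 − 5 = 12.5 cm.
12.5 cm × 1/2.54 = 4.92 inches.
20/3.5 = 5.714 sts per in; 4.92 × 5.714 = 28.12 sts.
Next multiple of 12 → 36.
8 cm = 3.15 inches; × 7 = 22.05 → 22 rows.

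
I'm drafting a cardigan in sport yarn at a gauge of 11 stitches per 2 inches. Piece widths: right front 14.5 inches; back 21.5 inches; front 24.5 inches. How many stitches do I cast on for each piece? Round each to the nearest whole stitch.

Rate = 11/2 = 5.5 sts per in.
right front: 14.5 × 5.5 = 79.75 → 80.
back: 21.5 × 5.5 = 118.25 → 118.
front: 24.5 × 5.5 = 134.75 → 135.

right front 80; back 118; front 135.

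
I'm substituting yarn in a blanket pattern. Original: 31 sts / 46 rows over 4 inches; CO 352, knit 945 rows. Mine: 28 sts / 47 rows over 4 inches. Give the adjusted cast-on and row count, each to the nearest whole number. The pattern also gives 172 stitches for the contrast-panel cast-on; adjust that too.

Cast on 318 stitches; work 966 rows; contrast-panel cast-on 155 stitches.

Stitches: 352 × 28/31 = 317.94 → 318.
Rows: 945 × 47/46 = 965.54 → 966.
contrast-panel cast-on: 172 × 28/31 = 155.35 → 155.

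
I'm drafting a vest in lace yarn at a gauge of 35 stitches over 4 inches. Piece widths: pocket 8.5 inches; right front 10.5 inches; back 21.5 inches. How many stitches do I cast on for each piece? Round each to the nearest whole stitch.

Rate = 35/4 = 8.75 sts per in.
pocket: 8.5 × 8.75 = 74.38 → 74.
right front: 10.5 × 8.75 = 91.88 → 92.
back: 21.5 × 8.75 = 188.12 → 188.

pocket 74; right front 92; back 188.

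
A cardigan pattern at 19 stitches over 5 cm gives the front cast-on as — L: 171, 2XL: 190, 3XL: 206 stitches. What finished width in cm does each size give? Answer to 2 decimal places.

19/5 = 3.8 sts per cm.
L: 171 / 3.8 = 45.000 → 45.00 cm.
2XL: 190 / 3.8 = 50.000 → 50.00 cm.
3XL: 206 / 3.8 = 54.211 → 54.21 cm.

L 45.00 cm; 2XL 50.00 cm; 3XL 54.21 cm.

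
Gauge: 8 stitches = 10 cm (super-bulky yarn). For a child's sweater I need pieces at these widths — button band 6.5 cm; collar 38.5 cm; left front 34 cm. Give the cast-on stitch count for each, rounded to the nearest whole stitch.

Rate = 8/10 = 0.8 sts per cm.
button band: 6.5 × 0.8 = 5.20 → 5.
collar: 38.5 × 0.8 = 30.80 → 31.
left front: 34 × 0.8 = 27.20 → 27.

button band 5; collar 31; left front 27.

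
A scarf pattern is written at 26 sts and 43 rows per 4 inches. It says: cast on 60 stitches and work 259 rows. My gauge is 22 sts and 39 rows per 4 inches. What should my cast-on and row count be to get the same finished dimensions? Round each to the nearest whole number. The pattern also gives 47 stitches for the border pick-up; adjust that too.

Cast on 51 stitches; work 235 rows; border pick-up 40 stitches.

Stitches: 60 × 22/26 = 50.77 → 51.
Rows: 259 × 39/43 = 234.91 → 235.
border pick-up: 47 × 22/26 = 39.77 → 40.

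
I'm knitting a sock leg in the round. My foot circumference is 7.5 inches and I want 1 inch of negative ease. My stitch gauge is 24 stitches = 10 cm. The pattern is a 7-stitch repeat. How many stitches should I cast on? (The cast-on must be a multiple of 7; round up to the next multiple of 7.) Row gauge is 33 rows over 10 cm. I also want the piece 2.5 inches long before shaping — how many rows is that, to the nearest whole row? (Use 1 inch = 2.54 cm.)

Cast on 42 stitches; work 21 rows.

Finished = 7.5 − 1 = 6.5 inches.
6.5 inches × 2.54 = 16.51 cm.
24/10 = 2.4 sts per cm; 16.51 × 2.4 = 39.62 sts.
Next multiple of 7 → 42.
2.5 inches = 6.35 cm; × 3.3 = 20.95 → 21 rows.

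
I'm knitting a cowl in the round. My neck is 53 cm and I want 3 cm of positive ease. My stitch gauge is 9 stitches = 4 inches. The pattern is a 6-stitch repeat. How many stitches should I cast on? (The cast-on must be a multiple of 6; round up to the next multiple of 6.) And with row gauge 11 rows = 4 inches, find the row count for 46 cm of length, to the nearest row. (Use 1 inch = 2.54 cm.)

Finished = 53 + 3 = 56 cm.
56 cm × 1/2.54 = 22.05 inches.
9/4 = 2.25 sts per in; 22.05 × 2.25 = 49.61 sts.
Next multiple of 6 → 54.
46 cm = 18.11 inches; × 2.75 = 49.80 → 50 rows.

Cast on 54 stitches; work 50 rows.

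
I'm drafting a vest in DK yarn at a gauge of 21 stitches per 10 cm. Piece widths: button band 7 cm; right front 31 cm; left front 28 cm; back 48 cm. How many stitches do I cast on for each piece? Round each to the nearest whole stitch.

button band 15; right front 65; left front 59; back 101.

Rate = 21/10 = 2.1 sts per cm.
button band: 7 × 2.1 = 14.70 → 15.
right front: 31 × 2.1 = 65.10 → 65.
left front: 28 × 2.1 = 58.80 → 59.
back: 48 × 2.1 = 100.80 → 101.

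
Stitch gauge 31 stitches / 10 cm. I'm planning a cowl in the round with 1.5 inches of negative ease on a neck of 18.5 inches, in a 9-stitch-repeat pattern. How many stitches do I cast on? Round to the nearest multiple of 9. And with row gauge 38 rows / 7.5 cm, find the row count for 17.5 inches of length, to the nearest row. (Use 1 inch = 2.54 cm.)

Cast on 135 stitches; work 225 rows.

Finished = 18.5 − 1.5 = 17 inches.
17 inches × 2.54 = 43.18 cm.
31/10 = 3.1 sts per cm; 43.18 × 3.1 = 133.86 sts.
Nearest multiple of 9 → 135.
17.5 inches = 44.45 cm; × 5.067 = 225.21 → 225 rows.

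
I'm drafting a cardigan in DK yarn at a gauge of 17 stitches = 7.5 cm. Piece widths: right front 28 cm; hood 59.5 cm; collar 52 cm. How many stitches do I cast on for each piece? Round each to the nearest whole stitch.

Rate = 17/7.5 = 2.267 sts per cm.
right front: 28 × 2.267 = 63.47 → 63.
hood: 59.5 × 2.267 = 134.87 → 135.
collar: 52 × 2.267 = 117.87 → 118.

right front 63; hood 135; collar 118.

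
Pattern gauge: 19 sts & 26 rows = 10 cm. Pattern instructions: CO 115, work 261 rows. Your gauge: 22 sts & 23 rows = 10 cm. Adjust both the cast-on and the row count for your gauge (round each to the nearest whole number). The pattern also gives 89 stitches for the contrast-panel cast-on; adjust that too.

Stitches: 115 × 22/19 = 133.16 → 133.
Rows: 261 × 23/26 = 230.88 → 231.
contrast-panel cast-on: 89 × 22/19 = 103.05 → 103.

Cast on 133 stitches; work 231 rows; contrast-panel cast-on 103 stitches.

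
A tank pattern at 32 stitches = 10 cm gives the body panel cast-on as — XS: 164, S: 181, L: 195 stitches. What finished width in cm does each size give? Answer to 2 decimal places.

XS 51.25 cm; S 56.56 cm; L 60.94 cm.

32/10 = 3.2 sts per cm.
XS: 164 / 3.2 = 51.250 → 51.25 cm.
S: 181 / 3.2 = 56.562 → 56.56 cm.
L: 195 / 3.2 = 60.938 → 60.94 cm.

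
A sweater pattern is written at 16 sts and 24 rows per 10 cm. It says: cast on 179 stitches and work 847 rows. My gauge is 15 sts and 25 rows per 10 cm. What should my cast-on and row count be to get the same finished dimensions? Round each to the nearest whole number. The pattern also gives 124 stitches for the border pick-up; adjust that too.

Stitches: 179 × 15/16 = 167.81 → 168.
Rows: 847 × 25/24 = 882.29 → 882.
border pick-up: 124 × 15/16 = 116.25 → 116.

Cast on 168 stitches; work 882 rows; border pick-up 116 stitches.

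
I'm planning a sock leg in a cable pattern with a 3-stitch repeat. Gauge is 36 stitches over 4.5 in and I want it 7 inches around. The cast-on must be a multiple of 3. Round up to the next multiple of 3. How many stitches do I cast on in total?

36 / 4.5 = 8 sts per inch.
7 × 8 = 56.00 sts.
Next multiple of 3: 57.

CO 57 sts.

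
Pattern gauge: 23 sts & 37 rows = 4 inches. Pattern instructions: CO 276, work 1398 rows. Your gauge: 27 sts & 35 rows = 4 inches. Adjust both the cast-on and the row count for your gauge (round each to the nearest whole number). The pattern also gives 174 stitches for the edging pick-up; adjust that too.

Cast on 324 stitches; work 1322 rows; edging pick-up 204 stitches.

Stitches: 276 × 27/23 = 324.00 → 324.
Rows: 1398 × 35/37 = 1322.43 → 1322.
edging pick-up: 174 × 27/23 = 204.26 → 204.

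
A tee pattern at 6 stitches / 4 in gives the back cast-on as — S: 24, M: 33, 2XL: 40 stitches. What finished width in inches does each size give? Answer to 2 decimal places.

6/4 = 1.5 sts per in.
S: 24 / 1.5 = 16.000 → 16.00 in.
M: 33 / 1.5 = 22.000 → 22.00 in.
2XL: 40 / 1.5 = 26.667 → 26.67 in.

S 16.00 inches; M 22.00 inches; 2XL 26.67 inches.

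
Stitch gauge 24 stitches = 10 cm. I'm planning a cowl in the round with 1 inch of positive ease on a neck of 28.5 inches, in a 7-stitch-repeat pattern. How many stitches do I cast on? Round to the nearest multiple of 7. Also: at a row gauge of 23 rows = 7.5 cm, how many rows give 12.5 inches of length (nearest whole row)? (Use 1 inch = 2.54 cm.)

Cast on 182 stitches; work 97 rows.

Finished = 28.5 + 1 = 29.5 inches.
29.5 inches × 2.54 = 74.93 cm.
24/10 = 2.4 sts per cm; 74.93 × 2.4 = 179.83 sts.
Nearest multiple of 7 → 182.
12.5 inches = 31.75 cm; × 3.067 = 97.37 → 97 rows.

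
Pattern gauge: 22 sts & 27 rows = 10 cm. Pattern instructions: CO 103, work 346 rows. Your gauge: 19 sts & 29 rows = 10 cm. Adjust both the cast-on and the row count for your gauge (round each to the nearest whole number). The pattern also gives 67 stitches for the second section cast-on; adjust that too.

Cast on 89 stitches; work 372 rows; second section cast-on 58 stitches.

Stitches: 103 × 19/22 = 88.95 → 89.
Rows: 346 × 29/27 = 371.63 → 372.
second section cast-on: 67 × 19/22 = 57.86 → 58.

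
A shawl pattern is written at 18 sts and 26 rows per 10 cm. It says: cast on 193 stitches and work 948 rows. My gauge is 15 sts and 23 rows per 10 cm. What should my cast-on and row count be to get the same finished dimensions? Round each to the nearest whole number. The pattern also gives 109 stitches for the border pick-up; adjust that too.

Stitches: 193 × 15/18 = 160.83 → 161.
Rows: 948 × 23/26 = 838.62 → 839.
border pick-up: 109 × 15/18 = 90.83 → 91.

Cast on 161 stitches; work 839 rows; border pick-up 91 stitches.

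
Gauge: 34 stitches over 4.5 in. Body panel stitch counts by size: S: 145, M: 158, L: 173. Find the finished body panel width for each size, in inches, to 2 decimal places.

34/4.5 = 7.556 sts per in.
S: 145 / 7.556 = 19.191 → 19.19 in.
M: 158 / 7.556 = 20.912 → 20.91 in.
L: 173 / 7.556 = 22.897 → 22.90 in.

S 19.19 inches; M 20.91 inches; L 22.90 inches.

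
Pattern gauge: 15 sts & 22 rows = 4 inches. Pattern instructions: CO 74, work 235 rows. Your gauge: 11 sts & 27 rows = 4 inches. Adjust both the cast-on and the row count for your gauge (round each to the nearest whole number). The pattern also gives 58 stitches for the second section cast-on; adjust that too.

Cast on 54 stitches; work 288 rows; second section cast-on 43 stitches.

Stitches: 74 × 11/15 = 54.27 → 54.
Rows: 235 × 27/22 = 288.41 → 288.
second section cast-on: 58 × 11/15 = 42.53 → 43.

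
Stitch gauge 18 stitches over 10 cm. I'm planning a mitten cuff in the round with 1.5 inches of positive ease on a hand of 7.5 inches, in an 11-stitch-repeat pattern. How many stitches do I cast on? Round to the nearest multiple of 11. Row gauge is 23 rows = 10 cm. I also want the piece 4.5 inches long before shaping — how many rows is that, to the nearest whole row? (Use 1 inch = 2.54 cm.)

Cast on 44 stitches; work 26 rows.

Finished = 7.5 + 1.5 = 9 inches.
9 inches × 2.54 = 22.86 cm.
18/10 = 1.8 sts per cm; 22.86 × 1.8 = 41.15 sts.
Nearest multiple of 11 → 44.
4.5 inches = 11.43 cm; × 2.3 = 26.29 → 26 rows.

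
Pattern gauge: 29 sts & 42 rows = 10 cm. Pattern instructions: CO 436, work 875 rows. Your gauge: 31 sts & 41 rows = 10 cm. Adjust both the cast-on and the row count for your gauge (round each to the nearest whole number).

Stitches: 436 × 31/29 = 466.07 → 466.
Rows: 875 × 41/42 = 854.17 → 854.

Cast on 466 stitches; work 854 rows.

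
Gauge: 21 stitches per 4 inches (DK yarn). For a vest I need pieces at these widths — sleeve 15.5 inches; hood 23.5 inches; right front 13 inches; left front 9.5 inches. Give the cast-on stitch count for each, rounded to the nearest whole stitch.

Rate = 21/4 = 5.25 sts per in.
sleeve: 15.5 × 5.25 = 81.38 → 81.
hood: 23.5 × 5.25 = 123.38 → 123.
right front: 13 × 5.25 = 68.25 → 68.
left front: 9.5 × 5.25 = 49.88 → 50.

sleeve 81; hood 123; right front 68; left front 50.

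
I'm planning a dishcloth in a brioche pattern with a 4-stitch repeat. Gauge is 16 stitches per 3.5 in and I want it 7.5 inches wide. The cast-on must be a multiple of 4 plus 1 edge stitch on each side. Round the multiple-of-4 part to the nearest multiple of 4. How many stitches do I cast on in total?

Cast on 34 stitches.

16 / 3.5 = 4.571 sts per inch.
7.5 × 4.571 = 34.29 sts.
Less 2 edge sts → 32.29 for the repeat.
Nearest multiple of 4: 32.
Add back 2 edge sts → 34.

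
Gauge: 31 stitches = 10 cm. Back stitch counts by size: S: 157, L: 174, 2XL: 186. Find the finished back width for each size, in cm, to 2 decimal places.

31/10 = 3.1 sts per cm.
S: 157 / 3.1 = 50.645 → 50.65 cm.
L: 174 / 3.1 = 56.129 → 56.13 cm.
2XL: 186 / 3.1 = 60.000 → 60.00 cm.

S 50.65 cm; L 56.13 cm; 2XL 60.00 cm.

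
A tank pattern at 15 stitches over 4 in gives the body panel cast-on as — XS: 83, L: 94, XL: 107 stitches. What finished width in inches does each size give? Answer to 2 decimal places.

15/4 = 3.75 sts per in.
XS: 83 / 3.75 = 22.133 → 22.13 in.
L: 94 / 3.75 = 25.067 → 25.07 in.
XL: 107 / 3.75 = 28.533 → 28.53 in.

XS 22.13 inches; L 25.07 inches; XL 28.53 inches.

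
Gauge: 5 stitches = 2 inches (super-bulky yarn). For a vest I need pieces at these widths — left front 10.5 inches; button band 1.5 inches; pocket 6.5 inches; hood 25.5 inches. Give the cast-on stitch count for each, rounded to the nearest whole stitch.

Rate = 5/2 = 2.5 sts per in.
left front: 10.5 × 2.5 = 26.25 → 26.
button band: 1.5 × 2.5 = 3.75 → 4.
pocket: 6.5 × 2.5 = 16.25 → 16.
hood: 25.5 × 2.5 = 63.75 → 64.

left front 26; button band 4; pocket 16; hood 64.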